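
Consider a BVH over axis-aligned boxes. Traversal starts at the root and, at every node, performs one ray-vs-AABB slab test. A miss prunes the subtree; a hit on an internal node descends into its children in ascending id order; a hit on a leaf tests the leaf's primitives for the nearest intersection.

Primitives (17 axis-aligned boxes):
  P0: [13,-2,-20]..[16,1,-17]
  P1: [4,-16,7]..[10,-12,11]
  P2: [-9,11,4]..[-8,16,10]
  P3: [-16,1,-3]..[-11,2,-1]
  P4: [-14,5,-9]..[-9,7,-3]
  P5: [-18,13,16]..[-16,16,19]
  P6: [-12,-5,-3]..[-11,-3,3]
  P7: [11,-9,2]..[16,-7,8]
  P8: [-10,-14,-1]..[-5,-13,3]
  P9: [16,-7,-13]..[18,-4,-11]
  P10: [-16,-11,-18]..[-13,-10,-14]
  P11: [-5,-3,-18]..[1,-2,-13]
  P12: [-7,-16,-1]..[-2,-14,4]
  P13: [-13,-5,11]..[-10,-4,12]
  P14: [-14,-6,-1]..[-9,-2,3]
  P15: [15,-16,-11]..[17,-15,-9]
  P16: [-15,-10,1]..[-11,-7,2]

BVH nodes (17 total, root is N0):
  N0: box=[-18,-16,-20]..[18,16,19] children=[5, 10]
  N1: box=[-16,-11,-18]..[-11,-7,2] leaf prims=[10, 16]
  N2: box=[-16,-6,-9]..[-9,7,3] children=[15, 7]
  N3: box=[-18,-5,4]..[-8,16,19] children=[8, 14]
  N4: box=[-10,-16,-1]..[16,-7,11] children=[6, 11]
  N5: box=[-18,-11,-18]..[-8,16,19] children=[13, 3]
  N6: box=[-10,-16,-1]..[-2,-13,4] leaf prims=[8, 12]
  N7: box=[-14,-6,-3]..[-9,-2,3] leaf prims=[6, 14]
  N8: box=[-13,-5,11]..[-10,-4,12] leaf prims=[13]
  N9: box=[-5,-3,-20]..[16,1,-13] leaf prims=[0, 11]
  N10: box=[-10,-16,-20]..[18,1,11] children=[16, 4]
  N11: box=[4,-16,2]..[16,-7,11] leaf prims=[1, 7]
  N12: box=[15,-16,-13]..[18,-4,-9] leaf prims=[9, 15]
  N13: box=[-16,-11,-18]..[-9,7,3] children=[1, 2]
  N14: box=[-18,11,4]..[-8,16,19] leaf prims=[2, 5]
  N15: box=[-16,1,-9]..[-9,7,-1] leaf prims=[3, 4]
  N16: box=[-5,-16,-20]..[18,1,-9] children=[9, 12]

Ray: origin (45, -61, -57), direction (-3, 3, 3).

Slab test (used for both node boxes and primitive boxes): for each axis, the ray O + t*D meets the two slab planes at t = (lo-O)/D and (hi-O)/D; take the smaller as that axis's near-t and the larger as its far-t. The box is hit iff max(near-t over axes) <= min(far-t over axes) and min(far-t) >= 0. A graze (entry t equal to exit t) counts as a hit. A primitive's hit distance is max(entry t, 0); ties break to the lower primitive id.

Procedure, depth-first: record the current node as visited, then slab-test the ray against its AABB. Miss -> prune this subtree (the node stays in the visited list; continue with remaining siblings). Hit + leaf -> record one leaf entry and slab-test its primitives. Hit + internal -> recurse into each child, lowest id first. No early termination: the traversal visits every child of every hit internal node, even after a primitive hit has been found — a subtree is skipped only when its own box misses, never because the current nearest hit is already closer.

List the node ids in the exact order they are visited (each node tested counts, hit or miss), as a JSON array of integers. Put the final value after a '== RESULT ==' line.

Trace the traversal:
N0 x:[9,21] y:[15,77/3] z:[37/3,76/3] -> hit [15,21], descend [5, 10]
  N5 x:[53/3,21] y:[50/3,77/3] z:[13,76/3] -> hit [53/3,21], descend [3, 13]
    N3 x:[53/3,21] y:[56/3,77/3] z:[61/3,76/3] -> hit [61/3,21], descend [8, 14]
      N8 x:[55/3,58/3] y:[56/3,19] z:[68/3,23] -> miss, prune
      N14 x:[53/3,21] y:[24,77/3] z:[61/3,76/3] -> miss, prune
    N13 x:[18,61/3] y:[50/3,68/3] z:[13,20] -> hit [18,20], descend [1, 2]
      N1 x:[56/3,61/3] y:[50/3,18] z:[13,59/3] -> miss, prune
      N2 x:[18,61/3] y:[55/3,68/3] z:[16,20] -> hit [55/3,20], descend [7, 15]
        N7 x:[18,59/3] y:[55/3,59/3] z:[18,20] -> hit [55/3,59/3] leaf, test {P6@t=56/3, P14@t=56/3}
        N15 x:[18,61/3] y:[62/3,68/3] z:[16,56/3] -> miss, prune
  N10 x:[9,55/3] y:[15,62/3] z:[37/3,68/3] -> hit [15,55/3], descend [4, 16]
    N4 x:[29/3,55/3] y:[15,18] z:[56/3,68/3] -> miss, prune
    N16 x:[9,50/3] y:[15,62/3] z:[37/3,16] -> hit [15,16], descend [9, 12]
      N9 x:[29/3,50/3] y:[58/3,62/3] z:[37/3,44/3] -> miss, prune
      N12 x:[9,10] y:[15,19] z:[44/3,16] -> miss, prune

Summary -> nodes [0, 5, 3, 8, 14, 13, 1, 2, 7, 15, 10, 4, 16, 9, 12]; box-tests=15; leaf-entries=1; first=P6

== RESULT ==
[0, 5, 3, 8, 14, 13, 1, 2, 7, 15, 10, 4, 16, 9, 12]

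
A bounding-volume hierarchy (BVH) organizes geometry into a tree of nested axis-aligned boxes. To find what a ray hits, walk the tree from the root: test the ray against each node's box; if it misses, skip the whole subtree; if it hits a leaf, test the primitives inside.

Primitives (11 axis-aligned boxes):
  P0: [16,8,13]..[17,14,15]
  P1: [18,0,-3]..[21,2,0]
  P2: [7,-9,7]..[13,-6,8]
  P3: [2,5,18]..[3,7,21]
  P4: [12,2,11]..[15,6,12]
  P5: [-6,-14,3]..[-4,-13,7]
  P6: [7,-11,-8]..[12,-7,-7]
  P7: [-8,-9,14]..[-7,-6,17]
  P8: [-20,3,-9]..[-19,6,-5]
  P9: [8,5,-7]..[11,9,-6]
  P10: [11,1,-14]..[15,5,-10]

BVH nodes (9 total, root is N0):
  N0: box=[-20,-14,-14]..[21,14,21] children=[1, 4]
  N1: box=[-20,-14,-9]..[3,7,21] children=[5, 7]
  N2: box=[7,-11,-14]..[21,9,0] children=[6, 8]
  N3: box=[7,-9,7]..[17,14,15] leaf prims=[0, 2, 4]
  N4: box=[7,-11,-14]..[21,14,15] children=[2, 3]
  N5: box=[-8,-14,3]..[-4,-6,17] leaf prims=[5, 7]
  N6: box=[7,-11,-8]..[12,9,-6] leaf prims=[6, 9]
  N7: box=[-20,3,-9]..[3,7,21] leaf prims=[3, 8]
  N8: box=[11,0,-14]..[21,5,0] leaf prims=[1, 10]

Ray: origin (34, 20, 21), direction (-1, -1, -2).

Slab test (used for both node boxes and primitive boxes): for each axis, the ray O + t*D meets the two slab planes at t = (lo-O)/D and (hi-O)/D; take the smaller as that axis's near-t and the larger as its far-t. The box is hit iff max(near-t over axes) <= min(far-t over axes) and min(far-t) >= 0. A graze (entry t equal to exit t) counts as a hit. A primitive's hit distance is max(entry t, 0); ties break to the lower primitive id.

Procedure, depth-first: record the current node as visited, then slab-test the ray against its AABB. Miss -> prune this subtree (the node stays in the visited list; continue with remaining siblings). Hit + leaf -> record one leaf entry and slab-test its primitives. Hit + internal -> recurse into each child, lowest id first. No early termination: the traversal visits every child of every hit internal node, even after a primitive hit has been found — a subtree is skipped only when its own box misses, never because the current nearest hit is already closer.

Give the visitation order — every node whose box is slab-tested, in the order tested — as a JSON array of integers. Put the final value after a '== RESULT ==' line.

Trace the traversal:
N0 x:[13,54] y:[6,34] z:[0,35/2] -> hit [13,35/2], descend [1, 4]
  N1 x:[31,54] y:[13,34] z:[0,15] -> miss, prune
  N4 x:[13,27] y:[6,31] z:[3,35/2] -> hit [13,35/2], descend [2, 3]
    N2 x:[13,27] y:[11,31] z:[21/2,35/2] -> hit [13,35/2], descend [6, 8]
      N6 x:[22,27] y:[11,31] z:[27/2,29/2] -> miss, prune
      N8 x:[13,23] y:[15,20] z:[21/2,35/2] -> hit [15,35/2] leaf, test {P1(miss), P10(miss)}
    N3 x:[17,27] y:[6,29] z:[3,7] -> miss, prune

Visited [0, 1, 4, 2, 6, 8, 3]. Tests: 7 box, 1 leaf. Nearest: miss.

== RESULT ==
[0, 1, 4, 2, 6, 8, 3]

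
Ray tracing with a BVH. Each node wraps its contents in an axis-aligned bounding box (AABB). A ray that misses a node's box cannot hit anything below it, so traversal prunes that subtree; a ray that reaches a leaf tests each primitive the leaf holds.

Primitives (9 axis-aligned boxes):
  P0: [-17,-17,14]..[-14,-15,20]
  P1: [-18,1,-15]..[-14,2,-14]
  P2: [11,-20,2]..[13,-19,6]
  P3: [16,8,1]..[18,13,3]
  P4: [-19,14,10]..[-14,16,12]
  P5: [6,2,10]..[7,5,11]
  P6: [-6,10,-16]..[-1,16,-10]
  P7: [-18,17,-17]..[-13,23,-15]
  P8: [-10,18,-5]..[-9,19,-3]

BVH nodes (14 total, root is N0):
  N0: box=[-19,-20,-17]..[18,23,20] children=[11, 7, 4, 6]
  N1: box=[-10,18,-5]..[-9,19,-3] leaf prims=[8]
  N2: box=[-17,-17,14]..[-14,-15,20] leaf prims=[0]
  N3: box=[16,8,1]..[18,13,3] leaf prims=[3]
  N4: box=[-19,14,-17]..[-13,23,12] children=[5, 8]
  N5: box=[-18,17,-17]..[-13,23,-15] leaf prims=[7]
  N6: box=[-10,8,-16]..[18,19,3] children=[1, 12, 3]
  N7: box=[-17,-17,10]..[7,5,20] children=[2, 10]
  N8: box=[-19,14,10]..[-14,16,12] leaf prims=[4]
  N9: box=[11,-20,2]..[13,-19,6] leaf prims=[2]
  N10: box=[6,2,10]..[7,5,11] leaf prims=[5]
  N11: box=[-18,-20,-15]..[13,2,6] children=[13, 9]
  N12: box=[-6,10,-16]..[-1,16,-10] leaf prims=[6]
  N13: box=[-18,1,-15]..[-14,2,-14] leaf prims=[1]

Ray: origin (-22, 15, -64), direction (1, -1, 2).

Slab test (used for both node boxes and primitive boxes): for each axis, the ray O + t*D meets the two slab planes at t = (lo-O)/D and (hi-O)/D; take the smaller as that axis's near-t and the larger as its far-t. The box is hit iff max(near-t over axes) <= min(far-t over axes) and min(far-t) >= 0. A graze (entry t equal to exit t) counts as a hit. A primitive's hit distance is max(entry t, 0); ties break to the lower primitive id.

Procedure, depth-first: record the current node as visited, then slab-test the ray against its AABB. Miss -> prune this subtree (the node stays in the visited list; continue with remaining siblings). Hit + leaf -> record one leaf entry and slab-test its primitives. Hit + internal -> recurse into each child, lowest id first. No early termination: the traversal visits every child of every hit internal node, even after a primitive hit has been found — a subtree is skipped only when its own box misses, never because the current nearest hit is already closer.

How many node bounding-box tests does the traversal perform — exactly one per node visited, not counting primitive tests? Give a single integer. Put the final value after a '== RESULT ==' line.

Traverse from the root:
N0 x:[3,40] y:[-8,35] z:[47/2,42] -> hit [47/2,35], descend [4, 6, 7, 11]
  N4 x:[3,9] y:[-8,1] z:[47/2,38] -> miss, prune
  N6 x:[12,40] y:[-4,7] z:[24,67/2] -> miss, prune
  N7 x:[5,29] y:[10,32] z:[37,42] -> miss, prune
  N11 x:[4,35] y:[13,35] z:[49/2,35] -> hit [49/2,35], descend [9, 13]
    N9 x:[33,35] y:[34,35] z:[33,35] -> hit [34,35] leaf, test {P2@t=34}
    N13 x:[4,8] y:[13,14] z:[49/2,25] -> miss, prune

Visited [0, 4, 6, 7, 11, 9, 13]. Tests: 7 box, 1 leaf. Nearest: P2.

== RESULT ==
7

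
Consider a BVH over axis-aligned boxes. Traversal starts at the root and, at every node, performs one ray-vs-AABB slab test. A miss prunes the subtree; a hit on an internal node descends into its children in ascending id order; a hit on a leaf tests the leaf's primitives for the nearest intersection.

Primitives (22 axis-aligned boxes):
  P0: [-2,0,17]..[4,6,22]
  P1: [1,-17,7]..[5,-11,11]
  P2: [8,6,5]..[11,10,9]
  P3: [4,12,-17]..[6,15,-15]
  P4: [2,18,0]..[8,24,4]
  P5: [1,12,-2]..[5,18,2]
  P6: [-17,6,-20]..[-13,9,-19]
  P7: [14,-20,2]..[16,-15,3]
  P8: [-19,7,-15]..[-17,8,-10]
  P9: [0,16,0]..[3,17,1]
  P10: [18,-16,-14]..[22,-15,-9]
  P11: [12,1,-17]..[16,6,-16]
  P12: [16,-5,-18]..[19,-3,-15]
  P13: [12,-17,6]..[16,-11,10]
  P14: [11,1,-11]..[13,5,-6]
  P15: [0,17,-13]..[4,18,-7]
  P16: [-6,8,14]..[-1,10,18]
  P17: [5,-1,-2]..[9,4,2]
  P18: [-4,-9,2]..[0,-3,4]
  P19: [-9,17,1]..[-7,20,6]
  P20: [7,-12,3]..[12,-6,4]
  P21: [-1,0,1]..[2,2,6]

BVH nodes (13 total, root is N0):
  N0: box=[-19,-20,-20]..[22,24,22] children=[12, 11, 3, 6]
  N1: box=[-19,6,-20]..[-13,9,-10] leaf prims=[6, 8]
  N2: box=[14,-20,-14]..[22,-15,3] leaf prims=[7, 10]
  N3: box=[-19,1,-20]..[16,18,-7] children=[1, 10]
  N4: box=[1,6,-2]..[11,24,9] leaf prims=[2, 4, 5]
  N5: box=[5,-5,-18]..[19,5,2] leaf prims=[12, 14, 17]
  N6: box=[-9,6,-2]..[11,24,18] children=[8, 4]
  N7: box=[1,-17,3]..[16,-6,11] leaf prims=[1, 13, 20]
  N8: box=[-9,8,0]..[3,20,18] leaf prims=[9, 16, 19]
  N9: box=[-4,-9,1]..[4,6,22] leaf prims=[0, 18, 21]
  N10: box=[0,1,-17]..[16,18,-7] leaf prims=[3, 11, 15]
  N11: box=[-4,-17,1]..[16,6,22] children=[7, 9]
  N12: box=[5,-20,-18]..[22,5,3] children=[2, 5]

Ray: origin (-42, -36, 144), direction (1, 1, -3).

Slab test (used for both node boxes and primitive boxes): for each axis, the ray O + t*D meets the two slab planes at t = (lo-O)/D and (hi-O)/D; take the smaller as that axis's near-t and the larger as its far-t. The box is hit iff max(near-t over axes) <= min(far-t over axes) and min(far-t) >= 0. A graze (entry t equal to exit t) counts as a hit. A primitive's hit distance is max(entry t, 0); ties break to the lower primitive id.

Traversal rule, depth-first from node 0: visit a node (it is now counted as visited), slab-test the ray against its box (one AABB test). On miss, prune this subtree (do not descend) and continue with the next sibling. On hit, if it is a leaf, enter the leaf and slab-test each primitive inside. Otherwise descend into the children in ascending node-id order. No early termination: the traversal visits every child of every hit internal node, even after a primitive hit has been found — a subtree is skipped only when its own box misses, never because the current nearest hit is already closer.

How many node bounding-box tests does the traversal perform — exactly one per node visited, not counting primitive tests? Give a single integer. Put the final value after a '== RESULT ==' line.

Traverse from the root:
N0 x:[23,64] y:[16,60] z:[122/3,164/3] -> hit [122/3,164/3], descend [3, 6, 11, 12]
  N3 x:[23,58] y:[37,54] z:[151/3,164/3] -> hit [151/3,54], descend [1, 10]
    N1 x:[23,29] y:[42,45] z:[154/3,164/3] -> miss, prune
    N10 x:[42,58] y:[37,54] z:[151/3,161/3] -> hit [151/3,161/3] leaf, test {P3(miss), P11(miss), P15(miss)}
  N6 x:[33,53] y:[42,60] z:[42,146/3] -> hit [42,146/3], descend [4, 8]
    N4 x:[43,53] y:[42,60] z:[45,146/3] -> hit [45,146/3] leaf, test {P2(miss), P4(miss), P5(miss)}
    N8 x:[33,45] y:[44,56] z:[42,48] -> hit [44,45] leaf, test {P9(miss), P16(miss), P19(miss)}
  N11 x:[38,58] y:[19,42] z:[122/3,143/3] -> hit [122/3,42], descend [7, 9]
    N7 x:[43,58] y:[19,30] z:[133/3,47] -> miss, prune
    N9 x:[38,46] y:[27,42] z:[122/3,143/3] -> hit [122/3,42] leaf, test {P0@t=122/3, P18(miss), P21(miss)}
  N12 x:[47,64] y:[16,41] z:[47,54] -> miss, prune

11 AABB tests over nodes [0, 3, 1, 10, 6, 4, 8, 11, 7, 9, 12]; 4 leaves entered; closest P0.

== RESULT ==
11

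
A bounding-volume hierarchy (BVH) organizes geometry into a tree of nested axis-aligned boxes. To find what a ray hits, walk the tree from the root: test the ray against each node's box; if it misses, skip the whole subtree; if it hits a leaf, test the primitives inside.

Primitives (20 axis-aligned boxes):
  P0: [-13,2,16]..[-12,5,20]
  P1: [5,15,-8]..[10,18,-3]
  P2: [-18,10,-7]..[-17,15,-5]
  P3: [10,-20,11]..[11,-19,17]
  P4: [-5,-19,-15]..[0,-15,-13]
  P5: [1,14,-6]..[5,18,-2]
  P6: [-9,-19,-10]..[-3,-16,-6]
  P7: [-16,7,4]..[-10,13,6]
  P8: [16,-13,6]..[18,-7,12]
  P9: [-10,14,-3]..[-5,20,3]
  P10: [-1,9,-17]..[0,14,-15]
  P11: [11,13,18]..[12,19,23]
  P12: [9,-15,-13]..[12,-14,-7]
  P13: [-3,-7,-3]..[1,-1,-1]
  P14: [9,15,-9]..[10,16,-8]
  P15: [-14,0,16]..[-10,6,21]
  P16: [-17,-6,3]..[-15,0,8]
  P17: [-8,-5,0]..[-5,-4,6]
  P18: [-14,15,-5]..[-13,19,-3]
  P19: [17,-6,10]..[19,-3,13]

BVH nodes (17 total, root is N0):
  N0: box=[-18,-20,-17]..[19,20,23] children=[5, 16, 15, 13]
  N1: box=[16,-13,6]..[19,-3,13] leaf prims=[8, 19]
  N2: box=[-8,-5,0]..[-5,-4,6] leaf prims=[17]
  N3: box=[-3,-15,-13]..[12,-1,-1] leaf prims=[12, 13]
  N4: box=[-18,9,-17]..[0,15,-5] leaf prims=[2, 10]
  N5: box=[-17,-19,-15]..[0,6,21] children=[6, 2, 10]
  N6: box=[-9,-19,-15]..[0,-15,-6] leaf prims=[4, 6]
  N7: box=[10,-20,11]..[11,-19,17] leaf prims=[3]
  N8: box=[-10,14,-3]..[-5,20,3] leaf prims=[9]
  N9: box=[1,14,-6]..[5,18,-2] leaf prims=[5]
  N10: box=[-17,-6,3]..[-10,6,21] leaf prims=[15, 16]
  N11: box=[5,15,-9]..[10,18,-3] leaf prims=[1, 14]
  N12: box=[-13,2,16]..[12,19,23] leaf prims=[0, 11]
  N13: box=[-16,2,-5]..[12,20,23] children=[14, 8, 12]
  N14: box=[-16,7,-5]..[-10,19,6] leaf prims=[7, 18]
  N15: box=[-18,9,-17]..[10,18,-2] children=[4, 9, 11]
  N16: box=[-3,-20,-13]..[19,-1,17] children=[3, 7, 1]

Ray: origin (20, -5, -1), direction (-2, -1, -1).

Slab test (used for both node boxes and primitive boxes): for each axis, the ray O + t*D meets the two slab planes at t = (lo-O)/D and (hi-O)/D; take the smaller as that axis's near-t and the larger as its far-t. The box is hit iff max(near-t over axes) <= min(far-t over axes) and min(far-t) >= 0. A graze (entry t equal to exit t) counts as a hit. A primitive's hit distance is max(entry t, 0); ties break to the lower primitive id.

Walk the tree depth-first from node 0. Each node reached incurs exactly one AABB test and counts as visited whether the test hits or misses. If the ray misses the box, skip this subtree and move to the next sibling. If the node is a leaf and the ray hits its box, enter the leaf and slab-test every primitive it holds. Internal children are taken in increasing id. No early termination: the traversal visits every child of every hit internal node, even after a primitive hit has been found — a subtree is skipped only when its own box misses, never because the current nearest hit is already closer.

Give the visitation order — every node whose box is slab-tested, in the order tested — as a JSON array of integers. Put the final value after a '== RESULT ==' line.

Walk:
N0 x:[1/2,19] y:[-25,15] z:[-24,16] -> hit [1/2,15], descend [5, 13, 15, 16]
  N5 x:[10,37/2] y:[-11,14] z:[-22,14] -> hit [10,14], descend [2, 6, 10]
    N2 x:[25/2,14] y:[-1,0] z:[-7,-1] -> miss, prune
    N6 x:[10,29/2] y:[10,14] z:[5,14] -> hit [10,14] leaf, test {P4@t=12, P6(miss)}
    N10 x:[15,37/2] y:[-11,1] z:[-22,-4] -> miss, prune
  N13 x:[4,18] y:[-25,-7] z:[-24,4] -> miss, prune
  N15 x:[5,19] y:[-23,-14] z:[1,16] -> miss, prune
  N16 x:[1/2,23/2] y:[-4,15] z:[-18,12] -> hit [1/2,23/2], descend [1, 3, 7]
    N1 x:[1/2,2] y:[-2,8] z:[-14,-7] -> miss, prune
    N3 x:[4,23/2] y:[-4,10] z:[0,12] -> hit [4,10] leaf, test {P12(miss), P13(miss)}
    N7 x:[9/2,5] y:[14,15] z:[-18,-12] -> miss, prune

order=[0, 5, 2, 6, 10, 13, 15, 16, 1, 3, 7]  |boxes|=11  |leaves|=2  hit=P4

== RESULT ==
[0, 5, 2, 6, 10, 13, 15, 16, 1, 3, 7]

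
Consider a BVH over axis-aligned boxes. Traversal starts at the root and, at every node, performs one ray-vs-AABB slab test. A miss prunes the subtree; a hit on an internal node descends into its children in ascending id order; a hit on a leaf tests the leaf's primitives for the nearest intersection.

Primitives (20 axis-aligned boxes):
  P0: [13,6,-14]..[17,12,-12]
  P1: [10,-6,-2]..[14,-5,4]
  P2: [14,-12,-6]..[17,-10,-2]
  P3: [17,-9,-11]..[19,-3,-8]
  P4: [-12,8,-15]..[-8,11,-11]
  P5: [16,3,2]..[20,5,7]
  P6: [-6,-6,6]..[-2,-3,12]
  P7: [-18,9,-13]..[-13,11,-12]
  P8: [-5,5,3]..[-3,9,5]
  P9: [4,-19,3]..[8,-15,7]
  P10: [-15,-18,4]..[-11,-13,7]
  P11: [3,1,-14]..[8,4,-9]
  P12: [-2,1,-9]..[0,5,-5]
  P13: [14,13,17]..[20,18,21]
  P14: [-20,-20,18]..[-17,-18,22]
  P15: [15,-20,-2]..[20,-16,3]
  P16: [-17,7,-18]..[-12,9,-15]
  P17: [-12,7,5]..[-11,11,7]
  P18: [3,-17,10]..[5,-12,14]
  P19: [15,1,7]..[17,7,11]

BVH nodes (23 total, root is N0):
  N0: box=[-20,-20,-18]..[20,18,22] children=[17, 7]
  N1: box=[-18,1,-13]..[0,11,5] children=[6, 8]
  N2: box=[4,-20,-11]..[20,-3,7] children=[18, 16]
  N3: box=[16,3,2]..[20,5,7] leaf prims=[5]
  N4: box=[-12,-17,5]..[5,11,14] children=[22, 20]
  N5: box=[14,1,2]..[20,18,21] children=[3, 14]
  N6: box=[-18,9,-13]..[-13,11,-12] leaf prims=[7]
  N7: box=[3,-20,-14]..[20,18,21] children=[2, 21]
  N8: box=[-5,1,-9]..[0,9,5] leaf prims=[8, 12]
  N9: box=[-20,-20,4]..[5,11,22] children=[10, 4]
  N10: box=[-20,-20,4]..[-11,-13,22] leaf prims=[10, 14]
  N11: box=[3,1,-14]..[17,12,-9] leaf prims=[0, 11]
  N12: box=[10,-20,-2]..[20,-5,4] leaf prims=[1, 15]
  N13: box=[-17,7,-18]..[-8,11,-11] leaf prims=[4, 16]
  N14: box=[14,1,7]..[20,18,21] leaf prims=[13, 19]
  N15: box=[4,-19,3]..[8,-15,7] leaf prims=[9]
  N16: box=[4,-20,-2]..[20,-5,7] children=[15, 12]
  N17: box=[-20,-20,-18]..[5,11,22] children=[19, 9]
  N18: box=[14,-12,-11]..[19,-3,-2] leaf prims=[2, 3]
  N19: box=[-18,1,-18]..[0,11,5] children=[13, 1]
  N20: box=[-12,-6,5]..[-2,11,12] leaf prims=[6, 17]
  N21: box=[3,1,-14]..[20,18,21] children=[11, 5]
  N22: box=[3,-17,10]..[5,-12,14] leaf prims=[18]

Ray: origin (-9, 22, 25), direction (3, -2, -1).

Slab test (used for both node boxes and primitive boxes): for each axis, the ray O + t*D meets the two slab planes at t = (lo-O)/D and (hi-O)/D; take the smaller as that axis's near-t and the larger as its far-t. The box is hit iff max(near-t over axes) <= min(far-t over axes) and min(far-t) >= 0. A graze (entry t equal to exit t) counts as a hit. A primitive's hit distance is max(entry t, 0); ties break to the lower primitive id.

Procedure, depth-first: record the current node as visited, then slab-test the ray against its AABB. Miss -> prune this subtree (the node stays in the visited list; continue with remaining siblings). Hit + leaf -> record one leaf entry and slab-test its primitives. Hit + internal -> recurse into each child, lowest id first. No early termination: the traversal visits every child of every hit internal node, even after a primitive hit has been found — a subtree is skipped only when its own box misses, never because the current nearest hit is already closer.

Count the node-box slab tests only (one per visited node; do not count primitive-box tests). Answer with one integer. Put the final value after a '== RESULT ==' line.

Traverse from the root:
N0 x:[-11/3,29/3] y:[2,21] z:[3,43] -> hit [3,29/3], descend [7, 17]
  N7 x:[4,29/3] y:[2,21] z:[4,39] -> hit [4,29/3], descend [2, 21]
    N2 x:[13/3,29/3] y:[25/2,21] z:[18,36] -> miss, prune
    N21 x:[4,29/3] y:[2,21/2] z:[4,39] -> hit [4,29/3], descend [5, 11]
      N5 x:[23/3,29/3] y:[2,21/2] z:[4,23] -> hit [23/3,29/3], descend [3, 14]
        N3 x:[25/3,29/3] y:[17/2,19/2] z:[18,23] -> miss, prune
        N14 x:[23/3,29/3] y:[2,21/2] z:[4,18] -> hit [23/3,29/3] leaf, test {P13(miss), P19(miss)}
      N11 x:[4,26/3] y:[5,21/2] z:[34,39] -> miss, prune
  N17 x:[-11/3,14/3] y:[11/2,21] z:[3,43] -> miss, prune

9 AABB tests over nodes [0, 7, 2, 21, 5, 3, 14, 11, 17]; 1 leaf entered; closest miss.

== RESULT ==
9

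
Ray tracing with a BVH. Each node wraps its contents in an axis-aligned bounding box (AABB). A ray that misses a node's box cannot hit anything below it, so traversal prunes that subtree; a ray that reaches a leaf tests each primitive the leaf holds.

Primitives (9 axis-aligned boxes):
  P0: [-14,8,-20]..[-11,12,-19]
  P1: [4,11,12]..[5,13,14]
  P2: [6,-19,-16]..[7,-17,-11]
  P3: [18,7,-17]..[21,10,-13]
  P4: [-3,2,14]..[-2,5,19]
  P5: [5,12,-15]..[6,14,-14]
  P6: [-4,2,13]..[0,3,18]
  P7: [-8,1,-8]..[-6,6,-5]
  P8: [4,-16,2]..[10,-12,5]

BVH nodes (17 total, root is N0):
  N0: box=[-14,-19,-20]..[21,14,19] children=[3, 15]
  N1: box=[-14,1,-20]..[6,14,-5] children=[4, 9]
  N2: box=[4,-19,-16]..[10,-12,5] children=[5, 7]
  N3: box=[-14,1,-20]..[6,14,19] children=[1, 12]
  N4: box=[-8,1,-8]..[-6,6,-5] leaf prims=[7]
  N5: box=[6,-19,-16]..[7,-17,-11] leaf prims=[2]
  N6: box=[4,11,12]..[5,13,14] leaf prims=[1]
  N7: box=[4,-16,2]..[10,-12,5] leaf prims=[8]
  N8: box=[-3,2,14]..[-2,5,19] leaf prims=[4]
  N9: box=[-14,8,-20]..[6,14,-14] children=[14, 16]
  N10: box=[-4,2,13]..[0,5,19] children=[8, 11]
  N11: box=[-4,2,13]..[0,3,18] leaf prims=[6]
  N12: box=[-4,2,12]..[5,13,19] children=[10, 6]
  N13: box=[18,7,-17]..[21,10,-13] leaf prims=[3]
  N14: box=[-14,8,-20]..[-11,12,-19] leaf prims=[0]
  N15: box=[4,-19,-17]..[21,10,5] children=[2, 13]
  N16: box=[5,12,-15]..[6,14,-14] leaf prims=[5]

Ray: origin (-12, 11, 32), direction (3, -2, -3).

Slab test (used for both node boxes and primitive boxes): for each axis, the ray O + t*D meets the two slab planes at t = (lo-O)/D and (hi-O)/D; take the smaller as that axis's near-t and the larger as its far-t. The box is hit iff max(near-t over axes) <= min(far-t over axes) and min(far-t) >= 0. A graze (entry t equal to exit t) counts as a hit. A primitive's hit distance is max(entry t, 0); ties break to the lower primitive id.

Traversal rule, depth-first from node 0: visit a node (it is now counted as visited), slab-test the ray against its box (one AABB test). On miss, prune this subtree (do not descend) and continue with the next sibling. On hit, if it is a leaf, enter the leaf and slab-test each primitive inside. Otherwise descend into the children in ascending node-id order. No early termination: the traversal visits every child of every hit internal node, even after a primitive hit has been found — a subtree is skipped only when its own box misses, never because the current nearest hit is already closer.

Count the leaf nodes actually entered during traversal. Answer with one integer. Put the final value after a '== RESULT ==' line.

Traverse from the root:
N0 x:[-2/3,11] y:[-3/2,15] z:[13/3,52/3] -> hit [13/3,11], descend [3, 15]
  N3 x:[-2/3,6] y:[-3/2,5] z:[13/3,52/3] -> hit [13/3,5], descend [1, 12]
    N1 x:[-2/3,6] y:[-3/2,5] z:[37/3,52/3] -> miss, prune
    N12 x:[8/3,17/3] y:[-1,9/2] z:[13/3,20/3] -> hit [13/3,9/2], descend [6, 10]
      N6 x:[16/3,17/3] y:[-1,0] z:[6,20/3] -> miss, prune
      N10 x:[8/3,4] y:[3,9/2] z:[13/3,19/3] -> miss, prune
  N15 x:[16/3,11] y:[1/2,15] z:[9,49/3] -> hit [9,11], descend [2, 13]
    N2 x:[16/3,22/3] y:[23/2,15] z:[9,16] -> miss, prune
    N13 x:[10,11] y:[1/2,2] z:[15,49/3] -> miss, prune

Visited [0, 3, 1, 12, 6, 10, 15, 2, 13]. Tests: 9 box, 0 leaf. Nearest: miss.

== RESULT ==
0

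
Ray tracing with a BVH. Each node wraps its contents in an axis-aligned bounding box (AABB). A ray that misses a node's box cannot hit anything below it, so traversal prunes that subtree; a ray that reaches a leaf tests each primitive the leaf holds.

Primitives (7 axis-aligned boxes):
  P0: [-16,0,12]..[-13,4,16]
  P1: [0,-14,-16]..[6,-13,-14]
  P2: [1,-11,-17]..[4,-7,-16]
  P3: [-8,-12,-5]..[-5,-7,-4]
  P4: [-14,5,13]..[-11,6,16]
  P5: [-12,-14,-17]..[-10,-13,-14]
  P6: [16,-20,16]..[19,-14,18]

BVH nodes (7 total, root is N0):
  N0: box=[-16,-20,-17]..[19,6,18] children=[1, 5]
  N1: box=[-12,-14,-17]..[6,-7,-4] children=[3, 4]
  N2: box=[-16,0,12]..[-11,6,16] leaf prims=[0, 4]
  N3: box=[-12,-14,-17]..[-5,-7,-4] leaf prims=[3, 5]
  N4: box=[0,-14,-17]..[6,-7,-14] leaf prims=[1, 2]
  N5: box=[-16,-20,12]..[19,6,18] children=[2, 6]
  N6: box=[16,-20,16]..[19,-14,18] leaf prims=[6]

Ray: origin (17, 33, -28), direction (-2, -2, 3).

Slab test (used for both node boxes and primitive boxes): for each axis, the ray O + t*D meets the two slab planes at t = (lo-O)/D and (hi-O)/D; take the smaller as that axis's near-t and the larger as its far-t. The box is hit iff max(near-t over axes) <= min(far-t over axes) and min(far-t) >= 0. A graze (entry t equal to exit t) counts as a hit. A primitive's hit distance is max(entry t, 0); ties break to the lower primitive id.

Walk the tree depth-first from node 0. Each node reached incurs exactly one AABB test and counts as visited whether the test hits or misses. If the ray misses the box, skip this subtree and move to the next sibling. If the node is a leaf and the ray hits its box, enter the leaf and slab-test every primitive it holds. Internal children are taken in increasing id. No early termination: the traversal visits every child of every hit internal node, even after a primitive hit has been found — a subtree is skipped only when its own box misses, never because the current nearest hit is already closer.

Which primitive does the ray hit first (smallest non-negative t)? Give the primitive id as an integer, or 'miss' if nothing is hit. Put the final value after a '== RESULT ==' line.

Trace the traversal:
N0 x:[-1,33/2] y:[27/2,53/2] z:[11/3,46/3] -> hit [27/2,46/3], descend [1, 5]
  N1 x:[11/2,29/2] y:[20,47/2] z:[11/3,8] -> miss, prune
  N5 x:[-1,33/2] y:[27/2,53/2] z:[40/3,46/3] -> hit [27/2,46/3], descend [2, 6]
    N2 x:[14,33/2] y:[27/2,33/2] z:[40/3,44/3] -> hit [14,44/3] leaf, test {P0(miss), P4@t=14}
    N6 x:[-1,1/2] y:[47/2,53/2] z:[44/3,46/3] -> miss, prune

5 AABB tests over nodes [0, 1, 5, 2, 6]; 1 leaf entered; closest P4.

== RESULT ==
4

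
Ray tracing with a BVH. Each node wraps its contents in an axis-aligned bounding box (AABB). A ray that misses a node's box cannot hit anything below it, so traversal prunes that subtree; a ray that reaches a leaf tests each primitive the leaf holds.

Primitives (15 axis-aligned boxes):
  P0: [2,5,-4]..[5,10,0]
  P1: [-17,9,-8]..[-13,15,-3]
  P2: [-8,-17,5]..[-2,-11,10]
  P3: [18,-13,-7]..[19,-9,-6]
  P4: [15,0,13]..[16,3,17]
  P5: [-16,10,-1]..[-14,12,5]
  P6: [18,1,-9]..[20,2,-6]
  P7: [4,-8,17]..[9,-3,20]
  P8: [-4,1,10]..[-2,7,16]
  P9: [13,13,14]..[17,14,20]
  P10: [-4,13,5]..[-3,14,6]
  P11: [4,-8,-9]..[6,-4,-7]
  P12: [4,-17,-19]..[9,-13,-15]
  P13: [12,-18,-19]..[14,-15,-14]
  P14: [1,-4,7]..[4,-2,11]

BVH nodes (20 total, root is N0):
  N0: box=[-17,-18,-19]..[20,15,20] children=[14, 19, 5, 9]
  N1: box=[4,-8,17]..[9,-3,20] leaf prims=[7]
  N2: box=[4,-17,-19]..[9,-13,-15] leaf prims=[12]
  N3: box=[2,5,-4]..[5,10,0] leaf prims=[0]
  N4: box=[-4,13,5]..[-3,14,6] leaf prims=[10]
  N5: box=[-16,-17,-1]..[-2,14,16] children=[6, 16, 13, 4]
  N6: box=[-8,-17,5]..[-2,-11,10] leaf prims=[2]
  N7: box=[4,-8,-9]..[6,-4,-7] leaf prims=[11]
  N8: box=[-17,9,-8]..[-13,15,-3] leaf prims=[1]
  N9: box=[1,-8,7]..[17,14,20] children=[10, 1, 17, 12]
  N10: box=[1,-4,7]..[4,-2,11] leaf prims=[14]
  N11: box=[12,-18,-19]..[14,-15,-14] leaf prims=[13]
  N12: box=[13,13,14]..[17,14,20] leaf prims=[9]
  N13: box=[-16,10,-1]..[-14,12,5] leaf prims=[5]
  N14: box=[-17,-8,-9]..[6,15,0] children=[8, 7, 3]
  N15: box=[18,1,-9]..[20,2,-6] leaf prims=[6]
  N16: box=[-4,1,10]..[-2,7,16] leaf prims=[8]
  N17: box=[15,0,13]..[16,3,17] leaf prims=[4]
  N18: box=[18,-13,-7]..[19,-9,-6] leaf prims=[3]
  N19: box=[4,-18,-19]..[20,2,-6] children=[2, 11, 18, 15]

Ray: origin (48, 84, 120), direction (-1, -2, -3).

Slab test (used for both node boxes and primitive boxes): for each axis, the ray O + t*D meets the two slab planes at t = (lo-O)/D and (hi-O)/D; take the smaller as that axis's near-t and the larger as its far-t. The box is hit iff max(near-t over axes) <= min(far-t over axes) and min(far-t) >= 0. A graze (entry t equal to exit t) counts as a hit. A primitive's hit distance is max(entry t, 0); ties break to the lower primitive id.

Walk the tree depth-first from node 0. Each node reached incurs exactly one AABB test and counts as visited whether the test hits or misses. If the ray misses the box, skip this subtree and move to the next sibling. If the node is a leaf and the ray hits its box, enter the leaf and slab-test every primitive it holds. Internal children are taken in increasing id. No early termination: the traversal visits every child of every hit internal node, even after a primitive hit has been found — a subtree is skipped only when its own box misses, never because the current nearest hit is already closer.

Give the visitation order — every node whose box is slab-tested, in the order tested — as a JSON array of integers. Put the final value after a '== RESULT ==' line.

Walk:
N0 x:[28,65] y:[69/2,51] z:[100/3,139/3] -> hit [69/2,139/3], descend [5, 9, 14, 19]
  N5 x:[50,64] y:[35,101/2] z:[104/3,121/3] -> miss, prune
  N9 x:[31,47] y:[35,46] z:[100/3,113/3] -> hit [35,113/3], descend [1, 10, 12, 17]
    N1 x:[39,44] y:[87/2,46] z:[100/3,103/3] -> miss, prune
    N10 x:[44,47] y:[43,44] z:[109/3,113/3] -> miss, prune
    N12 x:[31,35] y:[35,71/2] z:[100/3,106/3] -> hit [35,35] leaf, test {P9@t=35}
    N17 x:[32,33] y:[81/2,42] z:[103/3,107/3] -> miss, prune
  N14 x:[42,65] y:[69/2,46] z:[40,43] -> hit [42,43], descend [3, 7, 8]
    N3 x:[43,46] y:[37,79/2] z:[40,124/3] -> miss, prune
    N7 x:[42,44] y:[44,46] z:[127/3,43] -> miss, prune
    N8 x:[61,65] y:[69/2,75/2] z:[41,128/3] -> miss, prune
  N19 x:[28,44] y:[41,51] z:[42,139/3] -> hit [42,44], descend [2, 11, 15, 18]
    N2 x:[39,44] y:[97/2,101/2] z:[45,139/3] -> miss, prune
    N11 x:[34,36] y:[99/2,51] z:[134/3,139/3] -> miss, prune
    N15 x:[28,30] y:[41,83/2] z:[42,43] -> miss, prune
    N18 x:[29,30] y:[93/2,97/2] z:[42,127/3] -> miss, prune

Visited [0, 5, 9, 1, 10, 12, 17, 14, 3, 7, 8, 19, 2, 11, 15, 18]. Tests: 16 box, 1 leaf. Nearest: P9.

== RESULT ==
[0, 5, 9, 1, 10, 12, 17, 14, 3, 7, 8, 19, 2, 11, 15, 18]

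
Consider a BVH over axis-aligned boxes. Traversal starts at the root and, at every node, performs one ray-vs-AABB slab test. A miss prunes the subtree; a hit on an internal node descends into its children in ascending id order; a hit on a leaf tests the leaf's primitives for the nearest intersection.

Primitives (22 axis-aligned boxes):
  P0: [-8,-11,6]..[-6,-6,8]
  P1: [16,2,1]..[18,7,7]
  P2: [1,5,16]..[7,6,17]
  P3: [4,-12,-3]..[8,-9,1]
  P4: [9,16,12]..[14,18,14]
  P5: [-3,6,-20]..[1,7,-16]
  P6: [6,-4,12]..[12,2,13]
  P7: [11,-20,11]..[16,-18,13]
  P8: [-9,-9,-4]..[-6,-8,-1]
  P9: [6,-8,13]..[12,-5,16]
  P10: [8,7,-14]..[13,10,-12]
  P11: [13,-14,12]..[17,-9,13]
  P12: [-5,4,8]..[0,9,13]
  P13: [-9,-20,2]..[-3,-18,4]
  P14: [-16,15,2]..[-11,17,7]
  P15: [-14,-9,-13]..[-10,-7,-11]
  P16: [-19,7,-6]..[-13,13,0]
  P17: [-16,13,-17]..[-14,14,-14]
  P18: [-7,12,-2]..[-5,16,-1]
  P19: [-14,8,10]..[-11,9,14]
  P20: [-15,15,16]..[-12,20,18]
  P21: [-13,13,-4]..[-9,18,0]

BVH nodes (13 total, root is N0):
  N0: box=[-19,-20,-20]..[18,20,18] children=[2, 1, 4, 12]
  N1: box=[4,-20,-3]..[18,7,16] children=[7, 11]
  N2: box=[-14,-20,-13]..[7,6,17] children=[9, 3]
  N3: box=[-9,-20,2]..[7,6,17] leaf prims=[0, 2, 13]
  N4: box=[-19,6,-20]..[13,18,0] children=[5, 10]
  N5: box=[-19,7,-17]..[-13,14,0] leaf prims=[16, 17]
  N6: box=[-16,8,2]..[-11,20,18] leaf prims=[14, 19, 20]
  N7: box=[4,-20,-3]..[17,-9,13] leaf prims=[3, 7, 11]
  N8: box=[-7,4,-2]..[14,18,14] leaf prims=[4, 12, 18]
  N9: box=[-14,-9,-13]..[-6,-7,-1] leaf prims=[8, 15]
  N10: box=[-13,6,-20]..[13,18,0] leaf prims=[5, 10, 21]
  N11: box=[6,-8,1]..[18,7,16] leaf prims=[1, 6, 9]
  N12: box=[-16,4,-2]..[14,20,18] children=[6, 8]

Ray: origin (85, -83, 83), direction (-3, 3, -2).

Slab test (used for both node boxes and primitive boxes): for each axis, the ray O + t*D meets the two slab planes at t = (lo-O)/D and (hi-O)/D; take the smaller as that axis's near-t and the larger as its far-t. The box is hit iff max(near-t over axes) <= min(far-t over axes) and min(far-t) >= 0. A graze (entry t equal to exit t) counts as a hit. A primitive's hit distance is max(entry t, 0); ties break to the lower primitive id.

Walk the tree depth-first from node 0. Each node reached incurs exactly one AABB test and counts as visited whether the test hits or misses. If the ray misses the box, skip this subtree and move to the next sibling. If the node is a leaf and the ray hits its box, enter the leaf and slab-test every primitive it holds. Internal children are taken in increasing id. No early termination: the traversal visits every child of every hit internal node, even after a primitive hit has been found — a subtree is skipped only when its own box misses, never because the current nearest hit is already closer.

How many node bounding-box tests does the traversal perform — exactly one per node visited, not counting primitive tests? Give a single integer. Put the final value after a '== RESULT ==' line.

Traverse from the root:
N0 x:[67/3,104/3] y:[21,103/3] z:[65/2,103/2] -> hit [65/2,103/3], descend [1, 2, 4, 12]
  N1 x:[67/3,27] y:[21,30] z:[67/2,43] -> miss, prune
  N2 x:[26,33] y:[21,89/3] z:[33,48] -> miss, prune
  N4 x:[24,104/3] y:[89/3,101/3] z:[83/2,103/2] -> miss, prune
  N12 x:[71/3,101/3] y:[29,103/3] z:[65/2,85/2] -> hit [65/2,101/3], descend [6, 8]
    N6 x:[32,101/3] y:[91/3,103/3] z:[65/2,81/2] -> hit [65/2,101/3] leaf, test {P14(miss), P19(miss), P20@t=98/3}
    N8 x:[71/3,92/3] y:[29,101/3] z:[69/2,85/2] -> miss, prune

7 AABB tests over nodes [0, 1, 2, 4, 12, 6, 8]; 1 leaf entered; closest P20.

== RESULT ==
7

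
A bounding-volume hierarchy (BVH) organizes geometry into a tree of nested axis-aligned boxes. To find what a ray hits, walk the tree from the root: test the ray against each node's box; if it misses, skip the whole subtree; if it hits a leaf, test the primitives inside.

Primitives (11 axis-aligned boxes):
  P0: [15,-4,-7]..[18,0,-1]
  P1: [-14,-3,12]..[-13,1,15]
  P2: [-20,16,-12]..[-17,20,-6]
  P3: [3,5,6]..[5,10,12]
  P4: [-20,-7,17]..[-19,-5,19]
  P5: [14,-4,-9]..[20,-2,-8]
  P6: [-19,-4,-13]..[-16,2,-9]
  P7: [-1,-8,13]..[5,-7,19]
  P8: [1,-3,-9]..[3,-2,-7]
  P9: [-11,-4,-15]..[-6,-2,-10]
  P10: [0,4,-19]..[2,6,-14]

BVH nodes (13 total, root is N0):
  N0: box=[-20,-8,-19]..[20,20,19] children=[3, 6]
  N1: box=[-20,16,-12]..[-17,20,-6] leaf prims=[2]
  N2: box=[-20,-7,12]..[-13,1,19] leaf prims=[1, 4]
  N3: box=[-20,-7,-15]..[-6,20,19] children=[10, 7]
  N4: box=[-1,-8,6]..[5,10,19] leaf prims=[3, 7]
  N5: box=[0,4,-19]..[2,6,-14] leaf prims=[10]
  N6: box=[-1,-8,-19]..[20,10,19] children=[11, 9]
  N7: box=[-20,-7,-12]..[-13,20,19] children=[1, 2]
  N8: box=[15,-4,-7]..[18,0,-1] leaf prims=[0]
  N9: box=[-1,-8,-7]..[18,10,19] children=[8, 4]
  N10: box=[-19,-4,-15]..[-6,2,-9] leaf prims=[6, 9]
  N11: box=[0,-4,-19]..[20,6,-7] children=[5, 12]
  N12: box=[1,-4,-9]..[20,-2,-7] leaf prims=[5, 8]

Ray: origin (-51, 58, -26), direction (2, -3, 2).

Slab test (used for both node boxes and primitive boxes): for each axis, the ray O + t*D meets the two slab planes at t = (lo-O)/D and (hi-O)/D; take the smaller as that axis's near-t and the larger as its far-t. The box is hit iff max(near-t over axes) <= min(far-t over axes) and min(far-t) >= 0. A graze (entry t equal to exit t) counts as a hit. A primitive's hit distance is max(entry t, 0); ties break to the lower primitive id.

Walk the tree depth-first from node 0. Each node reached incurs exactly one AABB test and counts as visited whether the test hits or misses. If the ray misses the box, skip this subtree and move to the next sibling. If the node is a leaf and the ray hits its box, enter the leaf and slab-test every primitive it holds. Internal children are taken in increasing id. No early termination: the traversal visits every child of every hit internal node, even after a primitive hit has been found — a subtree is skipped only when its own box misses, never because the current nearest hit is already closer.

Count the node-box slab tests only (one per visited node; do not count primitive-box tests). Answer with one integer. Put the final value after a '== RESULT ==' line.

Trace the traversal:
N0 x:[31/2,71/2] y:[38/3,22] z:[7/2,45/2] -> hit [31/2,22], descend [3, 6]
  N3 x:[31/2,45/2] y:[38/3,65/3] z:[11/2,45/2] -> hit [31/2,65/3], descend [7, 10]
    N7 x:[31/2,19] y:[38/3,65/3] z:[7,45/2] -> hit [31/2,19], descend [1, 2]
      N1 x:[31/2,17] y:[38/3,14] z:[7,10] -> miss, prune
      N2 x:[31/2,19] y:[19,65/3] z:[19,45/2] -> hit [19,19] leaf, test {P1@t=19, P4(miss)}
    N10 x:[16,45/2] y:[56/3,62/3] z:[11/2,17/2] -> miss, prune
  N6 x:[25,71/2] y:[16,22] z:[7/2,45/2] -> miss, prune

order=[0, 3, 7, 1, 2, 10, 6]  |boxes|=7  |leaves|=1  hit=P1

== RESULT ==
7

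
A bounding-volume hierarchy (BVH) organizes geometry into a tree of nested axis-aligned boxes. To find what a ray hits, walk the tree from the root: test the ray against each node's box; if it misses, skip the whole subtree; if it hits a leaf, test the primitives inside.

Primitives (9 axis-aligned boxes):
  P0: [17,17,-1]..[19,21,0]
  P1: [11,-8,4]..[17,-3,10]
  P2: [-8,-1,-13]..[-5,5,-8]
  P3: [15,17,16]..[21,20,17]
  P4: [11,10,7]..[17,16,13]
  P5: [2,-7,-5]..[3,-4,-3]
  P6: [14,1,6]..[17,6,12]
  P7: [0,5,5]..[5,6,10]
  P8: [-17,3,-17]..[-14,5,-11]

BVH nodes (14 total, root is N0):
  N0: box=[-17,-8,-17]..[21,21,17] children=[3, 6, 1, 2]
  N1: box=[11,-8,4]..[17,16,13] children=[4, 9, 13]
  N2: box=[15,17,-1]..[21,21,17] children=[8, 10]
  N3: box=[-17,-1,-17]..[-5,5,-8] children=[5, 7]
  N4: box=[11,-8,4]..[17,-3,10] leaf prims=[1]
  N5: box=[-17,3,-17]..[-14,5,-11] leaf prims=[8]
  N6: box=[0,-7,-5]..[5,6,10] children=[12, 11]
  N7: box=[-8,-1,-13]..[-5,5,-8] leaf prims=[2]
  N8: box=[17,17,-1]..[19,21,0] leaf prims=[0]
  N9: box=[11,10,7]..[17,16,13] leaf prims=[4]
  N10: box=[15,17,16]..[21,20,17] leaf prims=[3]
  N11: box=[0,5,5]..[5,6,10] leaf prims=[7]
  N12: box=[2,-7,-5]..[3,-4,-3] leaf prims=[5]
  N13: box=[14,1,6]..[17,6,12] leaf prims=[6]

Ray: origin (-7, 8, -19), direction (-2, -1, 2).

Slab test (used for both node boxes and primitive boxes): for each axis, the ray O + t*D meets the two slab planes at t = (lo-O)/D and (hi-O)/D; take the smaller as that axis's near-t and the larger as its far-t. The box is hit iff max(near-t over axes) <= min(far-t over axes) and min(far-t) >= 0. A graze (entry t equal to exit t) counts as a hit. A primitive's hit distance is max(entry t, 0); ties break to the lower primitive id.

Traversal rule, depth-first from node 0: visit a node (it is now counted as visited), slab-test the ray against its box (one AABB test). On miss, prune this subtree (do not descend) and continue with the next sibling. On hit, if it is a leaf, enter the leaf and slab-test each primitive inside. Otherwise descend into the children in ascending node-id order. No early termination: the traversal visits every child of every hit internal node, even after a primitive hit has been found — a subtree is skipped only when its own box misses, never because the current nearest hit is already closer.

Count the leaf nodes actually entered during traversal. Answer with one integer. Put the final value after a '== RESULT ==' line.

Walk:
N0 x:[-14,5] y:[-13,16] z:[1,18] -> hit [1,5], descend [1, 2, 3, 6]
  N1 x:[-12,-9] y:[-8,16] z:[23/2,16] -> miss, prune
  N2 x:[-14,-11] y:[-13,-9] z:[9,18] -> miss, prune
  N3 x:[-1,5] y:[3,9] z:[1,11/2] -> hit [3,5], descend [5, 7]
    N5 x:[7/2,5] y:[3,5] z:[1,4] -> hit [7/2,4] leaf, test {P8@t=7/2}
    N7 x:[-1,1/2] y:[3,9] z:[3,11/2] -> miss, prune
  N6 x:[-6,-7/2] y:[2,15] z:[7,29/2] -> miss, prune

Summary -> nodes [0, 1, 2, 3, 5, 7, 6]; box-tests=7; leaf-entries=1; first=P8

== RESULT ==
1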